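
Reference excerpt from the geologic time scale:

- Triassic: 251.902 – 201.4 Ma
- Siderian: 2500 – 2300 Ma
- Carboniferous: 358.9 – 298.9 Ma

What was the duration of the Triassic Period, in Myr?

251.902 − 201.4 = 50.502 million years.

50.502 million years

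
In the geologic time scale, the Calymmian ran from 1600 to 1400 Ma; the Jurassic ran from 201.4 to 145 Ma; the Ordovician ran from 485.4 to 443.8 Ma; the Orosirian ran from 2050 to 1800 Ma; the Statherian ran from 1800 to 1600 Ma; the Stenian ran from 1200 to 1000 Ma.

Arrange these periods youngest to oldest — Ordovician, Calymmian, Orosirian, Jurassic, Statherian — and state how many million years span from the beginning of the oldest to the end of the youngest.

Jurassic → Ordovician → Calymmian → Statherian → Orosirian; total span 1905 Myr

From the excerpt: Ordovician 485.4–443.8; Calymmian 1600–1400; Orosirian 2050–1800; Jurassic 201.4–145; Statherian 1800–1600 (Ma).
Larger Ma is earlier, so the oldest is Orosirian and the youngest is Jurassic; youngest to oldest: Jurassic, Ordovician, Calymmian, Statherian, Orosirian.
Oldest start 2050 minus youngest end 145 gives 1905 Myr overall.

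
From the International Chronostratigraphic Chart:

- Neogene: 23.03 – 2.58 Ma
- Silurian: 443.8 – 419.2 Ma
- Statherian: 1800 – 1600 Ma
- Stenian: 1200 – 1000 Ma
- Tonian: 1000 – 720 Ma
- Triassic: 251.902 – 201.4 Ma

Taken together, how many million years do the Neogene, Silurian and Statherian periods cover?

Duration is start − end for each: (23.03 − 2.58) + (443.8 − 419.2) + (1800 − 1600).
That is 20.45 + 24.6 + 200, which totals 245.05 million years.

245.05 million years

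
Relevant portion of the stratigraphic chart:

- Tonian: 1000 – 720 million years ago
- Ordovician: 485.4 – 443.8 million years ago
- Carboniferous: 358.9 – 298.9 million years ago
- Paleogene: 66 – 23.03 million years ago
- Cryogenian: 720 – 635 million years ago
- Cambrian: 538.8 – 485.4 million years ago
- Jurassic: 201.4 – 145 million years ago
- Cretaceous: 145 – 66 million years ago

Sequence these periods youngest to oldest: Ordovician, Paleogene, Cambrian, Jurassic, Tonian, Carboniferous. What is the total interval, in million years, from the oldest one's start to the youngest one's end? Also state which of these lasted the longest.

From the excerpt: Ordovician 485.4–443.8; Paleogene 66–23.03; Cambrian 538.8–485.4; Jurassic 201.4–145; Tonian 1000–720; Carboniferous 358.9–298.9 (Ma).
Larger Ma is earlier, so the oldest is Tonian and the youngest is Paleogene; youngest to oldest: Paleogene, Jurassic, Carboniferous, Ordovician, Cambrian, Tonian.
Oldest start 1000 minus youngest end 23.03 gives 976.97 Myr overall.
Individual lengths (start − end): Tonian 280; Jurassic 56.4; Ordovician 41.6; Carboniferous 60; Cambrian 53.4; Paleogene 42.97. The largest is Tonian at 280 Myr.

Paleogene → Jurassic → Carboniferous → Ordovician → Cambrian → Tonian; total span 976.97 Myr; longest is Tonian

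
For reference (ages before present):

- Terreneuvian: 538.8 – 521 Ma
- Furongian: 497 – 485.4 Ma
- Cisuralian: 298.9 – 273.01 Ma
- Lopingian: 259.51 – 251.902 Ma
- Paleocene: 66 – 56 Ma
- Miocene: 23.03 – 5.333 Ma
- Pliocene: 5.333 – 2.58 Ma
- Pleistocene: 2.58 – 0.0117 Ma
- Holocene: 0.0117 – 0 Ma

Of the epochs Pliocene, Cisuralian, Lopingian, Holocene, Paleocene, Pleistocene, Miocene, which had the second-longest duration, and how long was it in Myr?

Miocene, 17.697 million years

Start − end for each: Pliocene 5.333 − 2.58 = 2.753; Cisuralian 298.9 − 273.01 = 25.89; Lopingian 259.51 − 251.902 = 7.608; Holocene 0.0117 − 0 = 0.0117; Paleocene 66 − 56 = 10; Pleistocene 2.58 − 0.0117 = 2.5683; Miocene 23.03 − 5.333 = 17.697.
Ranking these from longest: Cisuralian > Miocene > Paleocene > Lopingian > Pliocene > Pleistocene > Holocene.
Position 2 in that ranking is Miocene, which lasted 17.697 Myr.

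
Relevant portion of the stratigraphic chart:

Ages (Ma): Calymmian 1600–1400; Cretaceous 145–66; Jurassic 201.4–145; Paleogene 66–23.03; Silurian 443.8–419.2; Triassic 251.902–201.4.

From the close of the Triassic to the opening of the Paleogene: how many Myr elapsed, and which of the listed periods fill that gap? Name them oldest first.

135.4 million years; Jurassic, Cretaceous

End of Triassic = 201.4 Ma; start of Paleogene = 66 Ma.
Gap = 201.4 − 66 = 135.4 Myr.
Periods wholly inside 201.4–66 Ma: Jurassic (201.4–145), Cretaceous (145–66).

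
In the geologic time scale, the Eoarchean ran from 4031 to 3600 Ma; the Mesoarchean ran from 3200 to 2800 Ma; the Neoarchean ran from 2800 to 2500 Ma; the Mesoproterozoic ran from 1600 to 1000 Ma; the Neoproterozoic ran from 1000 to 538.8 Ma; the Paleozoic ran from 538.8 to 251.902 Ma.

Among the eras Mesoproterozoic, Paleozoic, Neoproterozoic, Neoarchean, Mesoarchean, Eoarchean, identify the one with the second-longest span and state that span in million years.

Durations: Mesoproterozoic 600; Paleozoic 286.898; Neoproterozoic 461.2; Neoarchean 300; Mesoarchean 400; Eoarchean 431 Myr.
Sorted longest-first: Mesoproterozoic (600), Neoproterozoic (461.2), Eoarchean (431), Mesoarchean (400), Neoarchean (300), Paleozoic (286.898).
The second longest is Neoproterozoic at 461.2 Myr.

Neoproterozoic, 461.2 million years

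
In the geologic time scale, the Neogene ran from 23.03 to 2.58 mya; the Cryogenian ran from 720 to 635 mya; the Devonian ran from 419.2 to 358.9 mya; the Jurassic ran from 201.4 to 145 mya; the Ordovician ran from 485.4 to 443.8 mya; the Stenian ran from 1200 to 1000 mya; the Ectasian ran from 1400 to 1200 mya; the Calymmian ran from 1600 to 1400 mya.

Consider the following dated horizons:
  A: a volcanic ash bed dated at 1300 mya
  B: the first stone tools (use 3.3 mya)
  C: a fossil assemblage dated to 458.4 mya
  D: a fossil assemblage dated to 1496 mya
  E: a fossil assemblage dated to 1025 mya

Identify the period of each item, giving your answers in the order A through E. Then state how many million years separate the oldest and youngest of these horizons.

A: 1300 Ma lies in 1400–1200 Ma, so Ectasian.
B: 3.3 Ma lies in 23.03–2.58 Ma, so Neogene.
C: 458.4 Ma lies in 485.4–443.8 Ma, so Ordovician.
D: 1496 Ma lies in 1600–1400 Ma, so Calymmian.
E: 1025 Ma lies in 1200–1000 Ma, so Stenian.
Oldest = 1496 Ma, youngest = 3.3 Ma → span 1492.7 Myr.

A — Ectasian; B — Neogene; C — Ordovician; D — Calymmian; E — Stenian; span 1492.7 million years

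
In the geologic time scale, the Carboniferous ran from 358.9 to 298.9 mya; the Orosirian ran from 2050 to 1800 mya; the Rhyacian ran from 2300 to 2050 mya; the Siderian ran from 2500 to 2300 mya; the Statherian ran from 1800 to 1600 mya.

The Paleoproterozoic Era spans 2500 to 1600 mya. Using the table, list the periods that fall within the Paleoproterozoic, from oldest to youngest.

Periods with both bounds inside 2500–1600 Ma: Siderian (2500–2300), Rhyacian (2300–2050), Orosirian (2050–1800), Statherian (1800–1600).

Siderian, Rhyacian, Orosirian, Statherian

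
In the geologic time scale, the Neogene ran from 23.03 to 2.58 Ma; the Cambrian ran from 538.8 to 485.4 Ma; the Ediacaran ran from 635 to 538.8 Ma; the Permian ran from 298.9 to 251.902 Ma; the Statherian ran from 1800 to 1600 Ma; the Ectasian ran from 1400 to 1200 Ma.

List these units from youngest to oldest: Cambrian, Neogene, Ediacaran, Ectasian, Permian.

The oldest of these is Ectasian (starts 1400 Ma) and the youngest is Neogene (ends 2.58 Ma).
In between, by decreasing start age: Ediacaran (635), Cambrian (538.8), Permian (298.9).
Listing youngest first means reversing that sequence.

Neogene → Permian → Cambrian → Ediacaran → Ectasian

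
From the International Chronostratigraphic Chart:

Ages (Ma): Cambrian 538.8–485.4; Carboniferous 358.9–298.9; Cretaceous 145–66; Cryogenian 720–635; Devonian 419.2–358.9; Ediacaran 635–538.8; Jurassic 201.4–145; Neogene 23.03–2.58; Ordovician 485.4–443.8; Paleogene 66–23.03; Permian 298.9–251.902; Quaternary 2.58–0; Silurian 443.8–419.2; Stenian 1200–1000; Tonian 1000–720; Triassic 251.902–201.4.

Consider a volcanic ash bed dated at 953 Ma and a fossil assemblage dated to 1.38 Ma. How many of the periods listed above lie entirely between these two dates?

13

The older date is 953 Ma and the younger is 1.38 Ma.
Periods with start < 953 and end > 1.38 Ma: Cryogenian (720–635), Ediacaran (635–538.8), Cambrian (538.8–485.4), Ordovician (485.4–443.8), Silurian (443.8–419.2), Devonian (419.2–358.9), Carboniferous (358.9–298.9), Permian (298.9–251.902), Triassic (251.902–201.4), Jurassic (201.4–145), Cretaceous (145–66), Paleogene (66–23.03), Neogene (23.03–2.58).
That is 13 complete periods.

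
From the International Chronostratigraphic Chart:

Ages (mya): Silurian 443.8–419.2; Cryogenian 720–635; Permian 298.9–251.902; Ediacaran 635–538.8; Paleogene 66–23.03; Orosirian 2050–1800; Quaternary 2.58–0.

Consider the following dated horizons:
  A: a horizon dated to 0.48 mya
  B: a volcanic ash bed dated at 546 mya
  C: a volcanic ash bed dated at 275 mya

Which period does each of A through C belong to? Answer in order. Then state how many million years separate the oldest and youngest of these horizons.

A — Quaternary; B — Ediacaran; C — Permian; span 545.52 million years

A: 0.48 Ma lies in 2.58–0 Ma, so Quaternary.
B: 546 Ma lies in 635–538.8 Ma, so Ediacaran.
C: 275 Ma lies in 298.9–251.902 Ma, so Permian.
Oldest = 546 Ma, youngest = 0.48 Ma → span 545.52 Myr.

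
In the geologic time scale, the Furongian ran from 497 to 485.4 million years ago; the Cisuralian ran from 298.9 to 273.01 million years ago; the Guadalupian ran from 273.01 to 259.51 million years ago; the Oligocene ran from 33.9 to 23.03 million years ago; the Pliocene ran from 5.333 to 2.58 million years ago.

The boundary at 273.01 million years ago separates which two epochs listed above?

Cisuralian and Guadalupian

The Cisuralian ends at 273.01 million years ago and the Guadalupian begins at 273.01 million years ago, so they share that boundary.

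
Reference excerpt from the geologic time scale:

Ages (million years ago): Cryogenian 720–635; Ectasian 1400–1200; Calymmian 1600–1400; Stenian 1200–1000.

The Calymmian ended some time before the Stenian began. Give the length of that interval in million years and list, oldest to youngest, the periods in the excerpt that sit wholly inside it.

200 million years; Ectasian

End of Calymmian = 1400 Ma; start of Stenian = 1200 Ma.
Gap = 1400 − 1200 = 200 Myr.
Periods wholly inside 1400–1200 Ma: Ectasian (1400–1200).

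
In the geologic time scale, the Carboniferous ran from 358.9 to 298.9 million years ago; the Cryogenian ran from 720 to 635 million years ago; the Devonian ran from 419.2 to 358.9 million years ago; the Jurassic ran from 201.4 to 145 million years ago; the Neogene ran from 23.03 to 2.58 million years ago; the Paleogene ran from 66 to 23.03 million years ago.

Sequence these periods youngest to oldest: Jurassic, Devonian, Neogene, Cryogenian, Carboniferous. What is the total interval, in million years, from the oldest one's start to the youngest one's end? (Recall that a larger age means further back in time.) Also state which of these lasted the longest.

Neogene → Jurassic → Carboniferous → Devonian → Cryogenian; total span 717.42 Myr; longest is Cryogenian

Start ages (Ma): Cryogenian 720, Devonian 419.2, Carboniferous 358.9, Jurassic 201.4, Neogene 23.03.
Ordered youngest to oldest: Neogene, Jurassic, Carboniferous, Devonian, Cryogenian.
Span = 720 − 2.58 = 717.42 Myr.
Durations: Neogene 20.45, Cryogenian 85, Carboniferous 60, Devonian 60.3, Jurassic 56.4 → longest is Cryogenian (85 Myr).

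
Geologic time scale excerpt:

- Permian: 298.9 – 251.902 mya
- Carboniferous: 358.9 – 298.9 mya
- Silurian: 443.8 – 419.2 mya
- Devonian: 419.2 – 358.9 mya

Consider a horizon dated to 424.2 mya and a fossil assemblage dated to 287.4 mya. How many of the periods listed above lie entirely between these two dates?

2

The older date is 424.2 Ma and the younger is 287.4 Ma.
Periods with start < 424.2 and end > 287.4 Ma: Devonian (419.2–358.9), Carboniferous (358.9–298.9).
That is 2 complete periods.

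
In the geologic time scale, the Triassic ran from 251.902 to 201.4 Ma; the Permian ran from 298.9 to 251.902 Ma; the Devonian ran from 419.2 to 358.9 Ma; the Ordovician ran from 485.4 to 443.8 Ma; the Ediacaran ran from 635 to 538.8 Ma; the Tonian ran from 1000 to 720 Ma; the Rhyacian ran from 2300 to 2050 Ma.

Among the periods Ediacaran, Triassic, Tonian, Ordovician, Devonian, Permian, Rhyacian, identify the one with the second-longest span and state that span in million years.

Rhyacian, 250 million years

Start − end for each: Ediacaran 635 − 538.8 = 96.2; Triassic 251.902 − 201.4 = 50.502; Tonian 1000 − 720 = 280; Ordovician 485.4 − 443.8 = 41.6; Devonian 419.2 − 358.9 = 60.3; Permian 298.9 − 251.902 = 46.998; Rhyacian 2300 − 2050 = 250.
Ranking these from longest: Tonian > Rhyacian > Ediacaran > Devonian > Triassic > Permian > Ordovician.
Position 2 in that ranking is Rhyacian, which lasted 250 Myr.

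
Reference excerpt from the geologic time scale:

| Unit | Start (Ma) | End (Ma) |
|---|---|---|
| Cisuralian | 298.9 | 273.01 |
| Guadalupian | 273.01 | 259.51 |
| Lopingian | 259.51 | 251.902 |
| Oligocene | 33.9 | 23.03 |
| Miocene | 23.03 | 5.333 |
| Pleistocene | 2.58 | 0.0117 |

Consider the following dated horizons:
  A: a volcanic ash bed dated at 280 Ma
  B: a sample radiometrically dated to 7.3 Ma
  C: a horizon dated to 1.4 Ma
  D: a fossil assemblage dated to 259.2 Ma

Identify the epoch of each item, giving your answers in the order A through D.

A — Cisuralian; B — Miocene; C — Pleistocene; D — Lopingian

A: 280 Ma lies in 298.9–273.01 Ma, so Cisuralian.
B: 7.3 Ma lies in 23.03–5.333 Ma, so Miocene.
C: 1.4 Ma lies in 2.58–0.0117 Ma, so Pleistocene.
D: 259.2 Ma lies in 259.51–251.902 Ma, so Lopingian.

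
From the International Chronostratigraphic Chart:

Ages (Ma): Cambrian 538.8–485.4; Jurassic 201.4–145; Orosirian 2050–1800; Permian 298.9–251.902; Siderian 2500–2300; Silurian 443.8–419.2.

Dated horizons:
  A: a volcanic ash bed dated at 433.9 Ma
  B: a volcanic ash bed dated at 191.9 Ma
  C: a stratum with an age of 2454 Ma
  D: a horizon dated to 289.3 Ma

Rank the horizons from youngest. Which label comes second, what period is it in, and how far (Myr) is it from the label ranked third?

Smaller Ma means younger, so youngest first: B 191.9 < D 289.3 < A 433.9 < C 2454.
Counting 2 along gives D (289.3 Ma); the excerpt puts that inside the Permian, 298.9–251.902 Ma.
Next in line is A (433.9 Ma), and 433.9 − 289.3 = 144.6 Myr.

D, in the Permian; 144.6 million years to A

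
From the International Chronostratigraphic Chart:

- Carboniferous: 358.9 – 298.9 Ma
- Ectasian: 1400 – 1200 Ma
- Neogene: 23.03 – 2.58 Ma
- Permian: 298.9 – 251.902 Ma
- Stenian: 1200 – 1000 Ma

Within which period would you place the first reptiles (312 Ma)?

Carboniferous

312 Ma lies between 358.9 and 298.9 Ma, so it falls in the Carboniferous.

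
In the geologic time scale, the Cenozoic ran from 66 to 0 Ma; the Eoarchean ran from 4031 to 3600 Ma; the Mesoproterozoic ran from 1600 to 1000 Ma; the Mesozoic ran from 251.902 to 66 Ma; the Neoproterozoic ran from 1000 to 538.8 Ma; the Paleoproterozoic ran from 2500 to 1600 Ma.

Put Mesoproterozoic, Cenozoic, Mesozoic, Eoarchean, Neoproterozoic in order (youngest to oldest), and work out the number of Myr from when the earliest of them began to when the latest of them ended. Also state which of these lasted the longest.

Cenozoic → Mesozoic → Neoproterozoic → Mesoproterozoic → Eoarchean; total span 4031 Myr; longest is Mesoproterozoic

From the excerpt: Mesoproterozoic 1600–1000; Cenozoic 66–0; Mesozoic 251.902–66; Eoarchean 4031–3600; Neoproterozoic 1000–538.8 (Ma).
Larger Ma is earlier, so the oldest is Eoarchean and the youngest is Cenozoic; youngest to oldest: Cenozoic, Mesozoic, Neoproterozoic, Mesoproterozoic, Eoarchean.
Oldest start 4031 minus youngest end 0 gives 4031 Myr overall.
Individual lengths (start − end): Mesozoic 185.902; Eoarchean 431; Cenozoic 66; Mesoproterozoic 600; Neoproterozoic 461.2. The largest is Mesoproterozoic at 600 Myr.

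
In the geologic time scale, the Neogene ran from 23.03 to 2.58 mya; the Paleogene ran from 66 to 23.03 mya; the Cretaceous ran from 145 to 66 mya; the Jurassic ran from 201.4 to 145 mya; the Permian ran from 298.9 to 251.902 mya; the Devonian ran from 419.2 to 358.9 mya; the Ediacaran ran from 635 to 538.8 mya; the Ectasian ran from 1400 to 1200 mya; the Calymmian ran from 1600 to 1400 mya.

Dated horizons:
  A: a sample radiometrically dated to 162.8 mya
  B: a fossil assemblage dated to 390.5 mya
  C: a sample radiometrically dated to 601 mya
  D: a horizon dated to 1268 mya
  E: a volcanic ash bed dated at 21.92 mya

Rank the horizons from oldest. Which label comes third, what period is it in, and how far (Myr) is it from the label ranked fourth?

Larger Ma means older, so oldest first: D 1268 > C 601 > B 390.5 > A 162.8 > E 21.92.
Counting 3 along gives B (390.5 Ma); the excerpt puts that inside the Devonian, 419.2–358.9 Ma.
Next in line is A (162.8 Ma), and 390.5 − 162.8 = 227.7 Myr.

B, in the Devonian; 227.7 million years to A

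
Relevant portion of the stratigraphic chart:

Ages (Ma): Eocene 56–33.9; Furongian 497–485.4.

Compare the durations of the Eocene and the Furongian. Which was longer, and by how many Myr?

Eocene: 56 − 33.9 = 22.1 Myr.
Furongian: 497 − 485.4 = 11.6 Myr.
Difference: 22.1 − 11.6 = 10.5 Myr, so the Eocene was longer.

Eocene, by 10.5 million years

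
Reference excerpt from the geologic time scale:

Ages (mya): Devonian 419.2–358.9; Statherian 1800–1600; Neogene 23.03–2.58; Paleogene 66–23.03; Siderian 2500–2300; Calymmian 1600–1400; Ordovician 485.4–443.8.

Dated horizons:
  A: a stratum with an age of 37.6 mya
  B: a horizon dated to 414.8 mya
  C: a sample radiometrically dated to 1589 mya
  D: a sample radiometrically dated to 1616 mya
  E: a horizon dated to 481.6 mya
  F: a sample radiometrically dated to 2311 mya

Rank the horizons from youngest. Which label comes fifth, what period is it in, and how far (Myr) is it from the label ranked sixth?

D, in the Statherian; 695 million years to F

Sorted youngest-first by Ma: A (37.6), B (414.8), E (481.6), C (1589), D (1616), F (2311).
The fifth youngest is D at 1616 Ma, which lies in 1800–1600 Ma: the Statherian.
The sixth youngest is F at 2311 Ma; separation = |1616 − 2311| = 695 Myr.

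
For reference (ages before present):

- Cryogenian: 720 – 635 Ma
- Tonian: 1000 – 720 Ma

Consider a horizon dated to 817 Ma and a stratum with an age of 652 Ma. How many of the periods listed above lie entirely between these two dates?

Checking each listed span, none has both start < 817 Ma and end > 652 Ma — every period straddles one of the two dates or lies outside them — so the count is 0.

0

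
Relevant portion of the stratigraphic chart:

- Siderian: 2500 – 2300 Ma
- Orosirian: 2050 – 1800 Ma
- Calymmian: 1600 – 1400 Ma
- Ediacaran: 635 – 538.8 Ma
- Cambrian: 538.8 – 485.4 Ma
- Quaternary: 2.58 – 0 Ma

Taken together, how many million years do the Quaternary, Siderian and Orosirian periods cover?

452.58 million years

Each duration: Quaternary = 2.58; Siderian = 200; Orosirian = 250.
Sum: 2.58 + 200 + 250 = 452.58 Myr.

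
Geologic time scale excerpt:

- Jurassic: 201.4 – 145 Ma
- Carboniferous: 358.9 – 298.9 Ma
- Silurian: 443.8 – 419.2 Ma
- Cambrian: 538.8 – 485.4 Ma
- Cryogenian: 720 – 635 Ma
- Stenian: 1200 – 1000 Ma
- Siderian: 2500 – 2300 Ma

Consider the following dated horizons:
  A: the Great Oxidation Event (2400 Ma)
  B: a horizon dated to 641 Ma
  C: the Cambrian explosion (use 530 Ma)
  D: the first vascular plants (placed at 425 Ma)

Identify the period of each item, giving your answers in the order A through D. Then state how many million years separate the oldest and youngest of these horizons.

A: 2400 Ma lies in 2500–2300 Ma, so Siderian.
B: 641 Ma lies in 720–635 Ma, so Cryogenian.
C: 530 Ma lies in 538.8–485.4 Ma, so Cambrian.
D: 425 Ma lies in 443.8–419.2 Ma, so Silurian.
Oldest = 2400 Ma, youngest = 425 Ma → span 1975 Myr.

A — Siderian; B — Cryogenian; C — Cambrian; D — Silurian; span 1975 million years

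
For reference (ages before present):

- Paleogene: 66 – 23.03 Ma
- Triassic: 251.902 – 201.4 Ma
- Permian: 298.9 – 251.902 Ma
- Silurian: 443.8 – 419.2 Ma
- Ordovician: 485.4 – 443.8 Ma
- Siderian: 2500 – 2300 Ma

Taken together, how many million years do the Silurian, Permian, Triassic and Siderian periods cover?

322.1 million years

Each duration: Silurian = 24.6; Permian = 46.998; Triassic = 50.502; Siderian = 200.
Sum: 24.6 + 46.998 + 50.502 + 200 = 322.1 Myr.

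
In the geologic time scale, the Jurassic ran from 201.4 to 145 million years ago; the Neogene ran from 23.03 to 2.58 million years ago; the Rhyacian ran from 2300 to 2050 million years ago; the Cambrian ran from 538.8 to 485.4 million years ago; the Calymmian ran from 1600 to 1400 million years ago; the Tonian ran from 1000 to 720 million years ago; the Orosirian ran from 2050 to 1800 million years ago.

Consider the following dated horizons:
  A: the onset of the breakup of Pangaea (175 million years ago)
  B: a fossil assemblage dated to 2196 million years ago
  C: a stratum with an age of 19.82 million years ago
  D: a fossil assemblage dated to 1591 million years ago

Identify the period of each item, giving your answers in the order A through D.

Match each age against the start–end ranges in the excerpt: A = 175 Ma → Jurassic (201.4–145); B = 2196 Ma → Rhyacian (2300–2050); C = 19.82 Ma → Neogene (23.03–2.58); D = 1591 Ma → Calymmian (1600–1400).

A — Jurassic; B — Rhyacian; C — Neogene; D — Calymmian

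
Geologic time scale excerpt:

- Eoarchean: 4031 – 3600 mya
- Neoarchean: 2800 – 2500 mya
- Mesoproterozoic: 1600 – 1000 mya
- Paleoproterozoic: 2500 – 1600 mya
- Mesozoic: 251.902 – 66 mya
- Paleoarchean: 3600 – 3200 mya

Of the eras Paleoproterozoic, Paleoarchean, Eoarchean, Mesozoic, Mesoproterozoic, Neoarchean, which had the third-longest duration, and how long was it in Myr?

Eoarchean, 431 million years

Durations: Paleoproterozoic 900; Paleoarchean 400; Eoarchean 431; Mesozoic 185.902; Mesoproterozoic 600; Neoarchean 300 Myr.
Sorted longest-first: Paleoproterozoic (900), Mesoproterozoic (600), Eoarchean (431), Paleoarchean (400), Neoarchean (300), Mesozoic (185.902).
The third longest is Eoarchean at 431 Myr.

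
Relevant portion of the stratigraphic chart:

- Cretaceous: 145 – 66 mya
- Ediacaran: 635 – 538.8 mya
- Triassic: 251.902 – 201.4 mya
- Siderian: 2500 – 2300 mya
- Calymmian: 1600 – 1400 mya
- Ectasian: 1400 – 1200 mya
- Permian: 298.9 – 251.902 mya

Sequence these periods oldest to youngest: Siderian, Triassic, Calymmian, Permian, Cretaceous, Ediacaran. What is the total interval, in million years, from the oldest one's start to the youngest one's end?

Start ages (Ma): Siderian 2500, Calymmian 1600, Ediacaran 635, Permian 298.9, Triassic 251.902, Cretaceous 145.
Ordered oldest to youngest: Siderian, Calymmian, Ediacaran, Permian, Triassic, Cretaceous.
Span = 2500 − 66 = 2434 Myr.

Siderian, Calymmian, Ediacaran, Permian, Triassic, Cretaceous; total span 2434 Myr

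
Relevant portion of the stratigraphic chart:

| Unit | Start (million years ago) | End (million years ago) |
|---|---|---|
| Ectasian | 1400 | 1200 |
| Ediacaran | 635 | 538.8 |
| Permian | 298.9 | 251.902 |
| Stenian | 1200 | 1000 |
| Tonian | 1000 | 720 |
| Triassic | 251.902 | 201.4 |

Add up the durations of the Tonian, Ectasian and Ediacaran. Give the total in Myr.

576.2 million years

Duration is start − end for each: (1000 − 720) + (1400 − 1200) + (635 − 538.8).
That is 280 + 200 + 96.2, which totals 576.2 million years.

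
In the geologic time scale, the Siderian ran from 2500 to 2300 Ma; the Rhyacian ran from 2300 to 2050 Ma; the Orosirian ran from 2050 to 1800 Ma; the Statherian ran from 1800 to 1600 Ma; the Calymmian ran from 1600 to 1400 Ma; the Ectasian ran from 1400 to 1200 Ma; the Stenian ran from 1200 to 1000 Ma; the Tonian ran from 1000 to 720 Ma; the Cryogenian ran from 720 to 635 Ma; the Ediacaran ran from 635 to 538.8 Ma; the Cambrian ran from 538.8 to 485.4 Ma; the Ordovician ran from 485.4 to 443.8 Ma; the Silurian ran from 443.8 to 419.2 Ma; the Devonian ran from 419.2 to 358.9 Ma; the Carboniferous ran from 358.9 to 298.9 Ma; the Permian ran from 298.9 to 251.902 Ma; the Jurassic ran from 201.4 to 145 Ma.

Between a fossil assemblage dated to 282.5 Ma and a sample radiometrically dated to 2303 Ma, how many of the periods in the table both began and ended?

2303 Ma sits inside the Siderian (2500–2300) and 282.5 Ma inside the Permian (298.9–251.902); neither of those is wholly between the two dates.
The listed periods lying completely between them are Rhyacian, Orosirian, Statherian, Calymmian, Ectasian, Stenian, Tonian, Cryogenian, Ediacaran, Cambrian, Ordovician, Silurian, Devonian, Carboniferous — 14 in all.

14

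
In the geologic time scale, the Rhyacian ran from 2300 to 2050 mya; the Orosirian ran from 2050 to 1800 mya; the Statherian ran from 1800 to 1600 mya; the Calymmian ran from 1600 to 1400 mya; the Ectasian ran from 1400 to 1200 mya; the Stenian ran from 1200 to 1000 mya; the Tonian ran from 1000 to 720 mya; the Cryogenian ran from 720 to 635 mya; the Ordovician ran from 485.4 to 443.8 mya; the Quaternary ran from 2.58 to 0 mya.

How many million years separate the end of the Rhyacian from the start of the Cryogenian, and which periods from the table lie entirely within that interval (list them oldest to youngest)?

1330 million years; Orosirian, Statherian, Calymmian, Ectasian, Stenian, Tonian

The Rhyacian closes at 2050 Ma and the Cryogenian opens at 720 Ma, so the interval is 2050 − 720 = 1330 Myr.
A period fits inside if it starts at or after 2050 Ma and ends at or before 720 Ma; oldest first that gives Orosirian, Statherian, Calymmian, Ectasian, Stenian, Tonian.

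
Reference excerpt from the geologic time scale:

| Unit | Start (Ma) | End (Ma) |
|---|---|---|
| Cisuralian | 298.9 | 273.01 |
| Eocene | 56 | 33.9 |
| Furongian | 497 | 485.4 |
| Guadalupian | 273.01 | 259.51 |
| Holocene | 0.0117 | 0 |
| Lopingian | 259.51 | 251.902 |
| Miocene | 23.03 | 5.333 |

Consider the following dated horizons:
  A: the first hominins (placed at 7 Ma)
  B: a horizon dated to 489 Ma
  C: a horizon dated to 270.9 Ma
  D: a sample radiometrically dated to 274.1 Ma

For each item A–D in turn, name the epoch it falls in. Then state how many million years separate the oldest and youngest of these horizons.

Match each age against the start–end ranges in the excerpt: A = 7 Ma → Miocene (23.03–5.333); B = 489 Ma → Furongian (497–485.4); C = 270.9 Ma → Guadalupian (273.01–259.51); D = 274.1 Ma → Cisuralian (298.9–273.01).
The largest age is 489 Ma and the smallest is 7 Ma; their difference is 482 Myr.

A — Miocene; B — Furongian; C — Guadalupian; D — Cisuralian; span 482 million years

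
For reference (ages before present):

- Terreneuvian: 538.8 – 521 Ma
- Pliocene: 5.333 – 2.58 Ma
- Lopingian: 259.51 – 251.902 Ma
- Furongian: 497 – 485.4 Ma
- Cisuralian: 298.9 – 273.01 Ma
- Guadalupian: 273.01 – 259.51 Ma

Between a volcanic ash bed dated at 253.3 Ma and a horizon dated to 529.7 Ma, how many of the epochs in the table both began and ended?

3

The older date is 529.7 Ma and the younger is 253.3 Ma.
Epochs with start < 529.7 and end > 253.3 Ma: Furongian (497–485.4), Cisuralian (298.9–273.01), Guadalupian (273.01–259.51).
That is 3 complete epochs.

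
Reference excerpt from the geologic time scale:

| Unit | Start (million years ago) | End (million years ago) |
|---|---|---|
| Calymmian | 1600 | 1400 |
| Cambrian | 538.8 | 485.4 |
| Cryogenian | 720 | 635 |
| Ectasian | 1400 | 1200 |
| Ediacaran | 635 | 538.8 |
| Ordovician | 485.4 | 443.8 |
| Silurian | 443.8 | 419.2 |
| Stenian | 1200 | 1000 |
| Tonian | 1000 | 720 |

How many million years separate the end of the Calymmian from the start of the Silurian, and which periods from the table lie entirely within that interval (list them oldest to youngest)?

956.2 million years; Ectasian, Stenian, Tonian, Cryogenian, Ediacaran, Cambrian, Ordovician

The Calymmian closes at 1400 Ma and the Silurian opens at 443.8 Ma, so the interval is 1400 − 443.8 = 956.2 Myr.
A period fits inside if it starts at or after 1400 Ma and ends at or before 443.8 Ma; oldest first that gives Ectasian, Stenian, Tonian, Cryogenian, Ediacaran, Cambrian, Ordovician.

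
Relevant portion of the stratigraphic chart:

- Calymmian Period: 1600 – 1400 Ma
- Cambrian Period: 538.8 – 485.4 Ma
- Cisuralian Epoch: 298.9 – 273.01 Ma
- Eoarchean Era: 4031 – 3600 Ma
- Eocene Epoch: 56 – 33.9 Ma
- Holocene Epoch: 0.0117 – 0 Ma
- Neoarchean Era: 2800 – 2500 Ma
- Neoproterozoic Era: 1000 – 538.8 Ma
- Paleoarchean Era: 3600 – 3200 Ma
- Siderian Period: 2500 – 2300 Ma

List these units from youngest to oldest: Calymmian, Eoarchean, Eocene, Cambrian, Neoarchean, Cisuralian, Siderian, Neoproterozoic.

Sorting by start age (ascending Ma, since larger Ma = older): Eocene start 56, Cisuralian start 298.9, Cambrian start 538.8, Neoproterozoic start 1000, Calymmian start 1600, Siderian start 2500, Neoarchean start 2800, Eoarchean start 4031.

Eocene, then Cisuralian, then Cambrian, then Neoproterozoic, then Calymmian, then Siderian, then Neoarchean, then Eoarchean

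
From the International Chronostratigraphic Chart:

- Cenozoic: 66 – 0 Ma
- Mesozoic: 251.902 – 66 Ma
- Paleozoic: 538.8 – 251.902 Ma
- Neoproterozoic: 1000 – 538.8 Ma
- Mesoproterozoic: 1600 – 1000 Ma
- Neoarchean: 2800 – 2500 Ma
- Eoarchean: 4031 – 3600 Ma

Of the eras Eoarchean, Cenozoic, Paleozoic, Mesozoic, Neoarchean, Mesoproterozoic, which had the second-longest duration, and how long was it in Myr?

Start − end for each: Eoarchean 4031 − 3600 = 431; Cenozoic 66 − 0 = 66; Paleozoic 538.8 − 251.902 = 286.898; Mesozoic 251.902 − 66 = 185.902; Neoarchean 2800 − 2500 = 300; Mesoproterozoic 1600 − 1000 = 600.
Ranking these from longest: Mesoproterozoic > Eoarchean > Neoarchean > Paleozoic > Mesozoic > Cenozoic.
Position 2 in that ranking is Eoarchean, which lasted 431 Myr.

Eoarchean, 431 million years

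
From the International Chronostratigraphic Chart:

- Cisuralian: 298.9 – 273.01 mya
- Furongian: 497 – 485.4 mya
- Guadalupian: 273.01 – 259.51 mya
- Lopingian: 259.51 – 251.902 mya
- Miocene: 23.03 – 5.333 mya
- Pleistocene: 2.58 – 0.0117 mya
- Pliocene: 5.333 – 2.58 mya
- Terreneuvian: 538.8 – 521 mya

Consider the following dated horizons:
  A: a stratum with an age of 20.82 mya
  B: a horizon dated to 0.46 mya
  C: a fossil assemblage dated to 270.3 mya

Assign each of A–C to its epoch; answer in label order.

A — Miocene; B — Pleistocene; C — Guadalupian

Match each age against the start–end ranges in the excerpt: A = 20.82 Ma → Miocene (23.03–5.333); B = 0.46 Ma → Pleistocene (2.58–0.0117); C = 270.3 Ma → Guadalupian (273.01–259.51).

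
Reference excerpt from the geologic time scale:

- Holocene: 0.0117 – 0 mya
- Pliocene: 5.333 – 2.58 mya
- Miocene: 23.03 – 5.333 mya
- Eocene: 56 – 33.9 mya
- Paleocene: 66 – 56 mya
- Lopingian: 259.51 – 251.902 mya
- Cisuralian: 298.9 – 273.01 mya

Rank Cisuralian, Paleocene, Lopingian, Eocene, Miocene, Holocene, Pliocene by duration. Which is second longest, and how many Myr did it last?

Durations: Cisuralian 25.89; Paleocene 10; Lopingian 7.608; Eocene 22.1; Miocene 17.697; Holocene 0.0117; Pliocene 2.753 Myr.
Sorted longest-first: Cisuralian (25.89), Eocene (22.1), Miocene (17.697), Paleocene (10), Lopingian (7.608), Pliocene (2.753), Holocene (0.0117).
The second longest is Eocene at 22.1 Myr.

Eocene, 22.1 million years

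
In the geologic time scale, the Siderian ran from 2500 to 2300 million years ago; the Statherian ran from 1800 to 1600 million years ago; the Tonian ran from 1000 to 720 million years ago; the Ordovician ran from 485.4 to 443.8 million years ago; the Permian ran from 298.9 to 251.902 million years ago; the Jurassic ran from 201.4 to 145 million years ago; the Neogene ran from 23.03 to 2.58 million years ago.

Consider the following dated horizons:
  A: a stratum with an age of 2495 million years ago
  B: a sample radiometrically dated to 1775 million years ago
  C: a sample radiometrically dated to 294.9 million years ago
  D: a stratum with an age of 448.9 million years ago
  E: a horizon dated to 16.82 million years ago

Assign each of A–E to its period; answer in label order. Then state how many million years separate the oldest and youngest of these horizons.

A: 2495 Ma lies in 2500–2300 Ma, so Siderian.
B: 1775 Ma lies in 1800–1600 Ma, so Statherian.
C: 294.9 Ma lies in 298.9–251.902 Ma, so Permian.
D: 448.9 Ma lies in 485.4–443.8 Ma, so Ordovician.
E: 16.82 Ma lies in 23.03–2.58 Ma, so Neogene.
Oldest = 2495 Ma, youngest = 16.82 Ma → span 2478.18 Myr.

A — Siderian; B — Statherian; C — Permian; D — Ordovician; E — Neogene; span 2478.18 million years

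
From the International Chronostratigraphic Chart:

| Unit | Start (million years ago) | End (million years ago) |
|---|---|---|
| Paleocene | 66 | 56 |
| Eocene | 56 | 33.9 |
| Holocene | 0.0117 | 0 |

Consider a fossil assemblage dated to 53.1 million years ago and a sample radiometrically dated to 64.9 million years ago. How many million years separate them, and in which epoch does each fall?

11.8 million years apart; the first in the Eocene, the second in the Paleocene

Elapsed time: 64.9 − 53.1 = 11.8 Myr.
53.1 Ma lies within 56–33.9 Ma: Eocene.
64.9 Ma lies within 66–56 Ma: Paleocene.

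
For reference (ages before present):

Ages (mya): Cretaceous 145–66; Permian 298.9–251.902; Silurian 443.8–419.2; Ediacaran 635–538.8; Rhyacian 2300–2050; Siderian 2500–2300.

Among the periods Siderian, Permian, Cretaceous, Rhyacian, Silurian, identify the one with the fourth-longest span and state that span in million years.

Durations: Siderian 200; Permian 46.998; Cretaceous 79; Rhyacian 250; Silurian 24.6 Myr.
Sorted longest-first: Rhyacian (250), Siderian (200), Cretaceous (79), Permian (46.998), Silurian (24.6).
The fourth longest is Permian at 46.998 Myr.

Permian, 46.998 million years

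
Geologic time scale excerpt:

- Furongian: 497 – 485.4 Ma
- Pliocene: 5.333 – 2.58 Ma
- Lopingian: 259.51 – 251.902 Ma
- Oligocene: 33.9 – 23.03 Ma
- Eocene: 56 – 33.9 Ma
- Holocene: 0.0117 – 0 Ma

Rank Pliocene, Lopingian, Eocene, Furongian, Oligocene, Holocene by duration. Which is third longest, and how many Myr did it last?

Oligocene, 10.87 million years

Start − end for each: Pliocene 5.333 − 2.58 = 2.753; Lopingian 259.51 − 251.902 = 7.608; Eocene 56 − 33.9 = 22.1; Furongian 497 − 485.4 = 11.6; Oligocene 33.9 − 23.03 = 10.87; Holocene 0.0117 − 0 = 0.0117.
Ranking these from longest: Eocene > Furongian > Oligocene > Lopingian > Pliocene > Holocene.
Position 3 in that ranking is Oligocene, which lasted 10.87 Myr.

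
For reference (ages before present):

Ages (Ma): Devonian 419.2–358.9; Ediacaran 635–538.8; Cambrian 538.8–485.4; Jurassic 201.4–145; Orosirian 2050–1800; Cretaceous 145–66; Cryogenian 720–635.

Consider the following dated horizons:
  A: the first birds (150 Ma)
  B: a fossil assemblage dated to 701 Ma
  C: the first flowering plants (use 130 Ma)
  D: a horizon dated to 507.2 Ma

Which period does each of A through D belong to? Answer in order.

A — Jurassic; B — Cryogenian; C — Cretaceous; D — Cambrian

A: 150 Ma lies in 201.4–145 Ma, so Jurassic.
B: 701 Ma lies in 720–635 Ma, so Cryogenian.
C: 130 Ma lies in 145–66 Ma, so Cretaceous.
D: 507.2 Ma lies in 538.8–485.4 Ma, so Cambrian.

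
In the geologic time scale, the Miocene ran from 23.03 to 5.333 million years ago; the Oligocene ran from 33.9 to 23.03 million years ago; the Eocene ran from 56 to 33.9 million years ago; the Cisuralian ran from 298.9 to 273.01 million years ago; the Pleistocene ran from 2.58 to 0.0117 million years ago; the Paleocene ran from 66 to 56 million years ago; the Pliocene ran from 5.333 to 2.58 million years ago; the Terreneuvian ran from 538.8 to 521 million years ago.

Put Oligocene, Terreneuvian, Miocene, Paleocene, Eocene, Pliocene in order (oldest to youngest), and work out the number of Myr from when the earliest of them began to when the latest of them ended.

From the excerpt: Oligocene 33.9–23.03; Terreneuvian 538.8–521; Miocene 23.03–5.333; Paleocene 66–56; Eocene 56–33.9; Pliocene 5.333–2.58 (Ma).
Larger Ma is earlier, so the oldest is Terreneuvian and the youngest is Pliocene; oldest to youngest: Terreneuvian, Paleocene, Eocene, Oligocene, Miocene, Pliocene.
Oldest start 538.8 minus youngest end 2.58 gives 536.22 Myr overall.

Terreneuvian, Paleocene, Eocene, Oligocene, Miocene, Pliocene; total span 536.22 Myr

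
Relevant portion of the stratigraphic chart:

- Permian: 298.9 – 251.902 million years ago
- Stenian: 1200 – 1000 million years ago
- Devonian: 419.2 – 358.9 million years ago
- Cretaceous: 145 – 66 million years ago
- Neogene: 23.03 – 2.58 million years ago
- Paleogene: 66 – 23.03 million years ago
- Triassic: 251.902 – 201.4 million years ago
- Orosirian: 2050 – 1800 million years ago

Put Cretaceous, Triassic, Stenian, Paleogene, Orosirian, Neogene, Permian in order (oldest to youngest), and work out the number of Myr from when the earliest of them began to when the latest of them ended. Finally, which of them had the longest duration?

Orosirian → Stenian → Permian → Triassic → Cretaceous → Paleogene → Neogene; total span 2047.42 Myr; longest is Orosirian

From the excerpt: Cretaceous 145–66; Triassic 251.902–201.4; Stenian 1200–1000; Paleogene 66–23.03; Orosirian 2050–1800; Neogene 23.03–2.58; Permian 298.9–251.902 (Ma).
Larger Ma is earlier, so the oldest is Orosirian and the youngest is Neogene; oldest to youngest: Orosirian, Stenian, Permian, Triassic, Cretaceous, Paleogene, Neogene.
Oldest start 2050 minus youngest end 2.58 gives 2047.42 Myr overall.
Individual lengths (start − end): Permian 46.998; Neogene 20.45; Cretaceous 79; Paleogene 42.97; Stenian 200; Triassic 50.502; Orosirian 250. The largest is Orosirian at 250 Myr.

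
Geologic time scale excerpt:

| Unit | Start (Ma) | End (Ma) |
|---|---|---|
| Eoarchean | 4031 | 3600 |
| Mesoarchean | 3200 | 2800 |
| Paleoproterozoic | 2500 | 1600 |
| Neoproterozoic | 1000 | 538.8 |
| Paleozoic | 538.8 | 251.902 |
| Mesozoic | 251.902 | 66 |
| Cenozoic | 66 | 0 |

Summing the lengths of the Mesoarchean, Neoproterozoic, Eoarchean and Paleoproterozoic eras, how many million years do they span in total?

Duration is start − end for each: (3200 − 2800) + (1000 − 538.8) + (4031 − 3600) + (2500 − 1600).
That is 400 + 461.2 + 431 + 900, which totals 2192.2 million years.

2192.2 million years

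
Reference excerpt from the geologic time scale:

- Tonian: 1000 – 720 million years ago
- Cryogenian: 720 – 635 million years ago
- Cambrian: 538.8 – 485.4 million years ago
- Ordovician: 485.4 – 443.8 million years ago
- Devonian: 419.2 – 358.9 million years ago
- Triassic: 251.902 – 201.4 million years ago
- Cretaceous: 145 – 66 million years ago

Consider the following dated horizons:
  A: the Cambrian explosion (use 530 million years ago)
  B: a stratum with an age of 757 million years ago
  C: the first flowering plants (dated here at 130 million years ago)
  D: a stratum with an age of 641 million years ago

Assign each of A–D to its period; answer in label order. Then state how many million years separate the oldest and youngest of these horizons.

A — Cambrian; B — Tonian; C — Cretaceous; D — Cryogenian; span 627 million years

A: 530 Ma lies in 538.8–485.4 Ma, so Cambrian.
B: 757 Ma lies in 1000–720 Ma, so Tonian.
C: 130 Ma lies in 145–66 Ma, so Cretaceous.
D: 641 Ma lies in 720–635 Ma, so Cryogenian.
Oldest = 757 Ma, youngest = 130 Ma → span 627 Myr.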